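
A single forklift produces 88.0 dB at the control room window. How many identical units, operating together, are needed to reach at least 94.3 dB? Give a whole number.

N identical sources give L₁ + 10·log₁₀ N, so require 10·log₁₀ N ≥ 94.3 − 88.0 = 6.3 dB.
N ≥ 10^(6.3/10) = 4.266, so N = 5.

5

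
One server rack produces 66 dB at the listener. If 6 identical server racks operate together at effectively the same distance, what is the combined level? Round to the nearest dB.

With 6 equal, uncorrelated contributions the intensity is 6× that of one unit, giving a rise of 10·log₁₀ 6.
L_total = 66 + 10·log₁₀(6) = 66 + 7.782 = 73.78 dB.

74 dB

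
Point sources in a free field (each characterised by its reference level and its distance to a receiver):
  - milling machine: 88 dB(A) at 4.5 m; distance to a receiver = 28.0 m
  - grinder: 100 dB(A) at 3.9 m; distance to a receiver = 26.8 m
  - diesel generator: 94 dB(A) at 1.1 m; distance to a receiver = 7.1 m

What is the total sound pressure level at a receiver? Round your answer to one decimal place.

84.6 dB(A)

Propagate each source to the receiver with L = L_ref − 20·log₁₀(r/r_ref), then add intensities.
milling machine: 88 − 20·log₁₀(28.0/4.5) = 88 − 15.88 = 72.12 dB(A).
grinder: 100 − 20·log₁₀(26.8/3.9) = 100 − 16.74 = 83.26 dB(A).
diesel generator: 94 − 20·log₁₀(7.1/1.1) = 94 − 16.20 = 77.80 dB(A).
Σ 10^(L/10) = 2.884e+08 → L_total = 10·log₁₀(2.884e+08) = 84.60 dB(A).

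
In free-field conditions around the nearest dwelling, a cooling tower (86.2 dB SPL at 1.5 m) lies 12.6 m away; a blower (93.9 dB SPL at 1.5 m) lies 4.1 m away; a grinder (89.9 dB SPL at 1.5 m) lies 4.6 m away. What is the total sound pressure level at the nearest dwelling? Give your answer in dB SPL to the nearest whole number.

86 dB SPL

Propagate each source to the receiver with L = L_ref − 20·log₁₀(r/r_ref), then add intensities.
cooling tower: 86.2 − 20·log₁₀(12.6/1.5) = 86.2 − 18.49 = 67.71 dB SPL.
blower: 93.9 − 20·log₁₀(4.1/1.5) = 93.9 − 8.73 = 85.17 dB SPL.
grinder: 89.9 − 20·log₁₀(4.6/1.5) = 89.9 − 9.73 = 80.17 dB SPL.
Σ 10^(L/10) = 4.384e+08 → L_total = 10·log₁₀(4.384e+08) = 86.42 dB SPL.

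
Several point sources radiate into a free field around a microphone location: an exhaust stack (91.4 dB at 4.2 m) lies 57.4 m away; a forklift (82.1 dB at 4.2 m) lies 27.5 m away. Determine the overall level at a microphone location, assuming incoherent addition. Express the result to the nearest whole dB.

70 dB

Propagate each source to the receiver with L = L_ref − 20·log₁₀(r/r_ref), then add intensities.
exhaust stack: 91.4 − 20·log₁₀(57.4/4.2) = 91.4 − 22.71 = 68.69 dB.
forklift: 82.1 − 20·log₁₀(27.5/4.2) = 82.1 − 16.32 = 65.78 dB.
Σ 10^(L/10) = 1.117e+07 → L_total = 10·log₁₀(1.117e+07) = 70.48 dB.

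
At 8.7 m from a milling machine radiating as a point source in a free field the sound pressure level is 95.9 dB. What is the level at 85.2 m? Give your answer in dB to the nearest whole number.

76 dB

Point-source attenuation: ΔL = 20·log₁₀(r₂/r₁) = 20·log₁₀(85.2/8.7) = 19.818 dB.
L₂ = 95.9 − 20·log₁₀(85.2/8.7) = 95.9 − 19.818 = 76.08 dB.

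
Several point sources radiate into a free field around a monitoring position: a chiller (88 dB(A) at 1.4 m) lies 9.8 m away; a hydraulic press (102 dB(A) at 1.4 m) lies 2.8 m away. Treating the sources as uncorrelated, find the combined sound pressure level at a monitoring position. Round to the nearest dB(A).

96 dB(A)

Propagate each source to the receiver with L = L_ref − 20·log₁₀(r/r_ref), then add intensities.
chiller: 88 − 20·log₁₀(9.8/1.4) = 88 − 16.90 = 71.10 dB(A).
hydraulic press: 102 − 20·log₁₀(2.8/1.4) = 102 − 6.02 = 95.98 dB(A).
Σ 10^(L/10) = 3.975e+09 → L_total = 10·log₁₀(3.975e+09) = 95.99 dB(A).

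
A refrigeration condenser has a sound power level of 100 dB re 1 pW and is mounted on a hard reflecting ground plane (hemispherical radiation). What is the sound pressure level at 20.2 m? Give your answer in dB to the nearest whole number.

The power spreads over a hemisphere of area 2π·r², so L_p = L_w − 10·log₁₀(2π·r²).
2π·r² = 2564 m², 10·log₁₀ of that is 34.089 dB.
L_p = 100 − 34.089 = 65.91 dB.

66 dB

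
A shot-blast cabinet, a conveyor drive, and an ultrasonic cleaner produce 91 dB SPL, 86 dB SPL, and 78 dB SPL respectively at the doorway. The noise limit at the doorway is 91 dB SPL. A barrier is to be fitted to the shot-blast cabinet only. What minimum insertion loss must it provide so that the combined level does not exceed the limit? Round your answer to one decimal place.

Fixed contribution from the other sources: Σ 10^(L/10) = 10^(86/10) + 10^(78/10) = 4.612e+08 (86.64 dB SPL).
To meet 91 dB SPL overall, the treated shot-blast cabinet may contribute at most 10^(91/10) − 4.612e+08 = 7.977e+08, i.e. 89.02 dB SPL.
Required insertion loss = 91 − 89.02 = 1.98 dB.

2.0 dB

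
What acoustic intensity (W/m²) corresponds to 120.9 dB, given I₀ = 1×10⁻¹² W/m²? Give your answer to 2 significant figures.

1.2 W/m²

I/I₀ = 10^(120.9/10) = 1.23e+12, so I = 1.23e+12 × 10⁻¹² W/m².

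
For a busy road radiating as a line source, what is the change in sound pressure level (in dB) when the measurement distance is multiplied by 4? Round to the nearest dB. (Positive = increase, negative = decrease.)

-6 dB

A line source loses 3 dB per doubling of distance; generally ΔL = −10·log₁₀(r₂/r₁).
ΔL = −10·log₁₀(4) = -6.02 dB.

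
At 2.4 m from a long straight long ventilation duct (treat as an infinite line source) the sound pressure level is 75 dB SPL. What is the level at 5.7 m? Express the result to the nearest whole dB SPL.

Cylindrical spreading from a line source gives a 10·log₁₀(r₂/r₁) drop.
L₂ = 75 − 10·log₁₀(5.7/2.4) = 75 − 3.757 = 71.24 dB SPL.

71 dB SPL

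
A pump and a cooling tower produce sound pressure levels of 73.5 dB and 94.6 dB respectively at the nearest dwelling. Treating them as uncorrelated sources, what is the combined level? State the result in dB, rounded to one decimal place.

94.6 dB

For uncorrelated sources the intensities add, so convert each level to linear form, sum, and take 10·log₁₀ of the total.
Σ 10^(L/10) = 10^(73.5/10) + 10^(94.6/10) = 2.906e+09.
L_total = 10·log₁₀(2.906e+09) = 94.63 dB.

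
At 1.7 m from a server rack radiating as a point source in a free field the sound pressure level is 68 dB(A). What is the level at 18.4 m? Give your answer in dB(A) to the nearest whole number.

For a point source, L₂ = L₁ − 20·log₁₀(r₂/r₁).
L₂ = 68 − 20·log₁₀(18.4/1.7) = 68 − 20.687 = 47.31 dB(A).

47 dB(A)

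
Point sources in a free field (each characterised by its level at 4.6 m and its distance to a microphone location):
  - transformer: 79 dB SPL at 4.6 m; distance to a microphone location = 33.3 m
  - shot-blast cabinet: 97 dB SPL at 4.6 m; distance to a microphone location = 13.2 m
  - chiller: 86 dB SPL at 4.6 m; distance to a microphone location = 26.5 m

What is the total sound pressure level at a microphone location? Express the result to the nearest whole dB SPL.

First find each source's level at the receiver (point-source: −20·log₁₀(r/r_ref)), then combine on an intensity basis.
transformer: 79 − 20·log₁₀(33.3/4.6) = 79 − 17.19 = 61.81 dB SPL.
shot-blast cabinet: 97 − 20·log₁₀(13.2/4.6) = 97 − 9.16 = 87.84 dB SPL.
chiller: 86 − 20·log₁₀(26.5/4.6) = 86 − 15.21 = 70.79 dB SPL.
Σ 10^(L/10) = 6.222e+08 → L_total = 10·log₁₀(6.222e+08) = 87.94 dB SPL.

88 dB SPL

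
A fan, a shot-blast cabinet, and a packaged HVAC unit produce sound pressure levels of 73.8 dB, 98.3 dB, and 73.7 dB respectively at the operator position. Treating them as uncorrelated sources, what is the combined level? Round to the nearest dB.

98 dB

Incoherent sources combine by intensity addition: L_total = 10·log₁₀(Σ 10^(L_i/10)).
Σ 10^(L/10) = 10^(73.8/10) + 10^(98.3/10) + 10^(73.7/10) = 6.808e+09.
L_total = 10·log₁₀(6.808e+09) = 98.33 dB.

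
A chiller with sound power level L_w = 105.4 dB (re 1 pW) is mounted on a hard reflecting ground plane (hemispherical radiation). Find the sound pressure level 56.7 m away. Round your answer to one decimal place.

62.3 dB

Free-field hemispherical radiation: L_p = L_w − 10·log₁₀(2π·r²), r = 56.7 m.
2π·r² = 2.02e+04 m², 10·log₁₀ of that is 43.053 dB.
L_p = 105.4 − 43.053 = 62.35 dB.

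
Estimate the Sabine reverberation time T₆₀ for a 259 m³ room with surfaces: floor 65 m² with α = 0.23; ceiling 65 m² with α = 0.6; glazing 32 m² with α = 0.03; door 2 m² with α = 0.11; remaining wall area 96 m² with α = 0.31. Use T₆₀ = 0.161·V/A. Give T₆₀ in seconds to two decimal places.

Total absorption A = 65·0.23 + 65·0.6 + 32·0.03 + 2·0.11 + 96·0.31 = 84.89 m² sabins.
T₆₀ = 0.161·V/A = 0.161·259/84.89 = 0.491 s.

0.49 s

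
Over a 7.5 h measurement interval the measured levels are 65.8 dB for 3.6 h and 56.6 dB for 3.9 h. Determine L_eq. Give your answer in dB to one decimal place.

63.1 dB

Weight each interval's intensity by its duration and average over T = 7.5 h:
Σ tᵢ·10^(Lᵢ/10) = 3.6·10^(65.8/10) + 3.9·10^(56.6/10) = 1.547e+07.
L_eq = 10·log₁₀(1.547e+07/7.5) = 63.14 dB.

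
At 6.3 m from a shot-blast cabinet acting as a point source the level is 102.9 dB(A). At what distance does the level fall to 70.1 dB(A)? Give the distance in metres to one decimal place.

The 32.8 dB drop corresponds to a distance ratio of 10^(32.8/20) for a point source.
r₂ = 6.3·10^((102.9−70.1)/20) = 6.3·10^(32.8/20) = 275.00 m.

275.0 m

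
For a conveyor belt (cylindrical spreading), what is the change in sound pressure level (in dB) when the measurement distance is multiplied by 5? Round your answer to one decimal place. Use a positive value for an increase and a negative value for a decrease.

A line source loses 3 dB per doubling of distance; generally ΔL = −10·log₁₀(r₂/r₁).
ΔL = −10·log₁₀(5) = -6.99 dB.

-7.0 dB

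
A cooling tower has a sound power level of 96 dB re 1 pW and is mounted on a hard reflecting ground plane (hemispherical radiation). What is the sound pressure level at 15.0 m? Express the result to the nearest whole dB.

Free-field hemispherical radiation: L_p = L_w − 10·log₁₀(2π·r²), r = 15.0 m.
2π·r² = 1414 m², 10·log₁₀ of that is 31.504 dB.
L_p = 96 − 31.504 = 64.50 dB.

64 dB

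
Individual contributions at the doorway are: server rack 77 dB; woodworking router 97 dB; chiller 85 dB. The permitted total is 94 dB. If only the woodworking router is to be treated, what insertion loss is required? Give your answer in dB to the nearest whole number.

4 dB

Fixed contribution from the other sources: Σ 10^(L/10) = 10^(77/10) + 10^(85/10) = 3.663e+08 (85.64 dB).
To meet 94 dB overall, the treated woodworking router may contribute at most 10^(94/10) − 3.663e+08 = 2.146e+09, i.e. 93.32 dB.
So the woodworking router must be reduced from 97 to 93.32 dB: IL = 3.68 dB.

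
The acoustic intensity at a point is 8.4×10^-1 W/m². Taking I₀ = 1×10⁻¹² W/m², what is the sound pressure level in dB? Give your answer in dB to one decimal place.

119.2 dB

Dividing by I₀ shifts the exponent by 12: I/I₀ = 8.4×10^11.
L = 10·(0.9243 + 11) = 119.24 dB.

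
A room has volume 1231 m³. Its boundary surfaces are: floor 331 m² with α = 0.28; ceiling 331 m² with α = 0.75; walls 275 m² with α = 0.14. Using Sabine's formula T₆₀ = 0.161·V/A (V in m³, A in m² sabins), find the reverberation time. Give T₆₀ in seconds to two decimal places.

A = Σ Sᵢαᵢ = 331·0.28 + 331·0.75 + 275·0.14 = 379.43 m².
T₆₀ = 0.161·V/A = 0.161·1231/379.43 = 0.522 s.

0.52 s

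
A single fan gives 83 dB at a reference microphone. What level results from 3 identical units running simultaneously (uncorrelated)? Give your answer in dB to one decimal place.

87.8 dB

L_total = L₁ + 10·log₁₀ N for N identical incoherent sources.
L_total = 83 + 10·log₁₀(3) = 83 + 4.771 = 87.77 dB.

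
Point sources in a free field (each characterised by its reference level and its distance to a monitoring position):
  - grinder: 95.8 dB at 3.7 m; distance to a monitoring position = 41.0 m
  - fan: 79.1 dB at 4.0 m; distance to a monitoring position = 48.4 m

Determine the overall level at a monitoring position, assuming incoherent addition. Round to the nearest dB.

Apply inverse-square spreading to bring every level to the receiver, then sum 10^(L/10).
grinder: 95.8 − 20·log₁₀(41.0/3.7) = 95.8 − 20.89 = 74.91 dB.
fan: 79.1 − 20·log₁₀(48.4/4.0) = 79.1 − 21.66 = 57.44 dB.
Σ 10^(L/10) = 3.152e+07 → L_total = 10·log₁₀(3.152e+07) = 74.99 dB.

75 dB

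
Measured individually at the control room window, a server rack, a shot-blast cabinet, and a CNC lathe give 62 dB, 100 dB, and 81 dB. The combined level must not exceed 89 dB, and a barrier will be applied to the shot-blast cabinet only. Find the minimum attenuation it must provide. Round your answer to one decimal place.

11.8 dB

Everything except the shot-blast cabinet sums to 10^(62/10) + 10^(81/10) = 1.275e+08 in linear terms, 81.05 dB.
The limit corresponds to 10^(89/10) = 7.943e+08; subtracting the fixed part leaves 6.669e+08 for the shot-blast cabinet, i.e. 88.24 dB.
Required insertion loss = 100 − 88.24 = 11.76 dB.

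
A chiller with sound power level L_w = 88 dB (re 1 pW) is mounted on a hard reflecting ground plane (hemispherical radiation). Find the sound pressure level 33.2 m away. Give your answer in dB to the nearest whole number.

50 dB

Free-field hemispherical radiation: L_p = L_w − 10·log₁₀(2π·r²), r = 33.2 m.
2π·r² = 6926 m², 10·log₁₀ of that is 38.405 dB.
L_p = 88 − 38.405 = 49.60 dB.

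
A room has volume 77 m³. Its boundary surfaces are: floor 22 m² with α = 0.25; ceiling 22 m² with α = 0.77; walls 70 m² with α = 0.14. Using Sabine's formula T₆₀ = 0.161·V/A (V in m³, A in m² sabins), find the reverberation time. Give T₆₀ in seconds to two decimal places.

0.38 s

A = Σ Sᵢαᵢ = 22·0.25 + 22·0.77 + 70·0.14 = 32.24 m².
T₆₀ = 0.161·V/A = 0.161·77/32.24 = 0.385 s.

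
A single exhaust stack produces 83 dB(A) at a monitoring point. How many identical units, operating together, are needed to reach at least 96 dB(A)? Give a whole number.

20

Need L₁ + 10·log₁₀ N ≥ 96, i.e. log₁₀ N ≥ 1.30.
N ≥ 10^(13.0/10) = 19.953, so N = 20.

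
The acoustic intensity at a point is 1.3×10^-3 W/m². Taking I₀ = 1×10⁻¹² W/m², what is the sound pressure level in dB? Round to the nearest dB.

L = 10·log₁₀(I/I₀) = 10·log₁₀(1.3×10^-3/10⁻¹²) = 10·log₁₀(1.3×10^9).
L = 10·(0.1139 + 9) = 91.14 dB.

91 dB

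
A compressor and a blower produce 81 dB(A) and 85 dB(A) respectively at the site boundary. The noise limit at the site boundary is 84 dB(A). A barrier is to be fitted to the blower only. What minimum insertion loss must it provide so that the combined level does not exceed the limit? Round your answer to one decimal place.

4.0 dB

Everything except the blower sums to 10^(81/10) = 1.259e+08 in linear terms, 81.00 dB(A).
The limit corresponds to 10^(84/10) = 2.512e+08; subtracting the fixed part leaves 1.253e+08 for the blower, i.e. 80.98 dB(A).
So the blower must be reduced from 85 to 80.98 dB(A): IL = 4.02 dB.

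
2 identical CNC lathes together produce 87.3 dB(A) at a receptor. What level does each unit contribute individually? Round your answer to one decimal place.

84.3 dB(A)

2 equal contributions raise the level by 10·log₁₀ 2 = 3.010 dB, so each unit alone gives 87.3 − 3.010.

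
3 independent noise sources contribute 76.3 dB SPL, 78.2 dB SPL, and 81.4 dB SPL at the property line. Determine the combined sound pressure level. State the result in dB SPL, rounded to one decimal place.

Incoherent sources combine by intensity addition: L_total = 10·log₁₀(Σ 10^(L_i/10)).
Σ 10^(L/10) = 10^(76.3/10) + 10^(78.2/10) + 10^(81.4/10) = 2.468e+08.
L_total = 10·log₁₀(2.468e+08) = 83.92 dB SPL.

83.9 dB SPL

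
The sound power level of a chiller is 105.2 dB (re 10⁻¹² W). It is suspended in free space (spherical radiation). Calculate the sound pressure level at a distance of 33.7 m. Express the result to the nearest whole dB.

The power spreads over a sphere of area 4π·r², so L_p = L_w − 10·log₁₀(4π·r²).
4π·r² = 1.427e+04 m², 10·log₁₀ of that is 41.545 dB.
L_p = 105.2 − 41.545 = 63.66 dB.

64 dB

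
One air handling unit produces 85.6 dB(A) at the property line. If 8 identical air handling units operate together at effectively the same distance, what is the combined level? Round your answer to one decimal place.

94.6 dB(A)

With 8 equal, uncorrelated contributions the intensity is 8× that of one unit, giving a rise of 10·log₁₀ 8.
L_total = 85.6 + 10·log₁₀(8) = 85.6 + 9.031 = 94.63 dB(A).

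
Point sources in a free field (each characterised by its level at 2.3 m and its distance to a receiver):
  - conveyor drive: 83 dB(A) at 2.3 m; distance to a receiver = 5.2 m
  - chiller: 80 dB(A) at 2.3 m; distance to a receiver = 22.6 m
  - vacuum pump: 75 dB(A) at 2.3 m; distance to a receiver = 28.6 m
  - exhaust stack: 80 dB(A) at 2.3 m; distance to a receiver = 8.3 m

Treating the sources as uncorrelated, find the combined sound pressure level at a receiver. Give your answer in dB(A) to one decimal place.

First find each source's level at the receiver (point-source: −20·log₁₀(r/r_ref)), then combine on an intensity basis.
conveyor drive: 83 − 20·log₁₀(5.2/2.3) = 83 − 7.09 = 75.91 dB(A).
chiller: 80 − 20·log₁₀(22.6/2.3) = 80 − 19.85 = 60.15 dB(A).
vacuum pump: 75 − 20·log₁₀(28.6/2.3) = 75 − 21.89 = 53.11 dB(A).
exhaust stack: 80 − 20·log₁₀(8.3/2.3) = 80 − 11.15 = 68.85 dB(A).
Σ 10^(L/10) = 4.795e+07 → L_total = 10·log₁₀(4.795e+07) = 76.81 dB(A).

76.8 dB(A)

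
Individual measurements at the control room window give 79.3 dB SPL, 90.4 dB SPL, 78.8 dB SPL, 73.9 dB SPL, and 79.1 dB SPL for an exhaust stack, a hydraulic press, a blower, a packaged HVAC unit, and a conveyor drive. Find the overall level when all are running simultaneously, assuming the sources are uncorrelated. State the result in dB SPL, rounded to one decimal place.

91.3 dB SPL

Incoherent sources combine by intensity addition: L_total = 10·log₁₀(Σ 10^(L_i/10)).
Σ 10^(L/10) = 10^(79.3/10) + 10^(90.4/10) + 10^(78.8/10) + 10^(73.9/10) + 10^(79.1/10) = 1.363e+09.
L_total = 10·log₁₀(1.363e+09) = 91.35 dB SPL.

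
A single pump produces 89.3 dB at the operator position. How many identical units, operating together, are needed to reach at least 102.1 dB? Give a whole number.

N identical sources give L₁ + 10·log₁₀ N, so require 10·log₁₀ N ≥ 102.1 − 89.3 = 12.8 dB.
N ≥ 10^(12.8/10) = 19.055, so N = 20.

20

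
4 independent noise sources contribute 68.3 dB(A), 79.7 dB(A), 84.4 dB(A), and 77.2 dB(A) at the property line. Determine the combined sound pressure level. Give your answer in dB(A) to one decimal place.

86.3 dB(A)

Incoherent sources combine by intensity addition: L_total = 10·log₁₀(Σ 10^(L_i/10)).
Σ 10^(L/10) = 10^(68.3/10) + 10^(79.7/10) + 10^(84.4/10) + 10^(77.2/10) = 4.280e+08.
L_total = 10·log₁₀(4.280e+08) = 86.31 dB(A).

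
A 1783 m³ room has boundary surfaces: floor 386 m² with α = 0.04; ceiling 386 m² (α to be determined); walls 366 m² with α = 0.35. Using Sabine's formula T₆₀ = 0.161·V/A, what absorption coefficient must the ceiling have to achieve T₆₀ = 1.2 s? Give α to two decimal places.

0.25

A = 0.161·V/T₆₀ = 0.161·1783/1.2 = 239.22 m² sabins.
Absorption from the other surfaces = 386·0.04 + 366·0.35 = 143.54 m², so the ceiling must supply 95.68 m² over 386 m².
α = 95.68/386 = 0.248.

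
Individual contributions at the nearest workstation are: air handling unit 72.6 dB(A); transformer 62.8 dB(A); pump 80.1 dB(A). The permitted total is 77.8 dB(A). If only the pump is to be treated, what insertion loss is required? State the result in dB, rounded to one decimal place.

4.1 dB

Everything except the pump sums to 10^(72.6/10) + 10^(62.8/10) = 2.010e+07 in linear terms, 73.03 dB(A).
The limit corresponds to 10^(77.8/10) = 6.026e+07; subtracting the fixed part leaves 4.015e+07 for the pump, i.e. 76.04 dB(A).
So the pump must be reduced from 80.1 to 76.04 dB(A): IL = 4.06 dB.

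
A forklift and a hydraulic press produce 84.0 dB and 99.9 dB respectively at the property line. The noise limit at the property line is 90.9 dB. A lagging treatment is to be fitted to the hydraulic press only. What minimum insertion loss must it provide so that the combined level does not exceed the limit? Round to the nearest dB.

10 dB

Everything except the hydraulic press sums to 10^(84.0/10) = 2.512e+08 in linear terms, 84.00 dB.
To meet 90.9 dB overall, the treated hydraulic press may contribute at most 10^(90.9/10) − 2.512e+08 = 9.791e+08, i.e. 89.91 dB.
Required insertion loss = 99.9 − 89.91 = 9.99 dB.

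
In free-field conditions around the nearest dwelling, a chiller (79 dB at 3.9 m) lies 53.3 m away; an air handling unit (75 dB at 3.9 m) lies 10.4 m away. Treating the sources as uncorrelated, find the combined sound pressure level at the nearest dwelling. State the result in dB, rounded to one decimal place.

66.9 dB

Propagate each source to the receiver with L = L_ref − 20·log₁₀(r/r_ref), then add intensities.
chiller: 79 − 20·log₁₀(53.3/3.9) = 79 − 22.71 = 56.29 dB.
air handling unit: 75 − 20·log₁₀(10.4/3.9) = 75 − 8.52 = 66.48 dB.
Σ 10^(L/10) = 4.872e+06 → L_total = 10·log₁₀(4.872e+06) = 66.88 dB.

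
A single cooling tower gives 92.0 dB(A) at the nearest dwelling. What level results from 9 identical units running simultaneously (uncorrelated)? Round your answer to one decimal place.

101.5 dB(A)

N identical incoherent sources raise the level by 10·log₁₀ N.
L_total = 92.0 + 10·log₁₀(9) = 92.0 + 9.542 = 101.54 dB(A).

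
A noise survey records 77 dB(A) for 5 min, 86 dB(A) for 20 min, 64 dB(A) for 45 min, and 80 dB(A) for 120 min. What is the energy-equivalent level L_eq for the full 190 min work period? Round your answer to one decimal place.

L_eq = 10·log₁₀[(1/T)·Σ tᵢ·10^(Lᵢ/10)] with T = 190 min.
Σ tᵢ·10^(Lᵢ/10) = 5·10^(77/10) + 20·10^(86/10) + 45·10^(64/10) + 120·10^(80/10) = 2.033e+10.
L_eq = 10·log₁₀(2.033e+10/190) = 80.29 dB(A).

80.3 dB(A)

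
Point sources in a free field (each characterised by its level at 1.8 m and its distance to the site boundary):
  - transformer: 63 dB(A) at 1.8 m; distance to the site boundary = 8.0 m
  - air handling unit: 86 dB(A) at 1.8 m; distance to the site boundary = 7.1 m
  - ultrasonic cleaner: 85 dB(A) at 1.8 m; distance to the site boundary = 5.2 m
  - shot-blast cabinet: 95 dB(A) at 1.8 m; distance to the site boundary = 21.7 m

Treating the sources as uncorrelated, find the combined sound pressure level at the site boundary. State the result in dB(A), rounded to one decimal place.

79.3 dB(A)

Apply inverse-square spreading to bring every level to the receiver, then sum 10^(L/10).
transformer: 63 − 20·log₁₀(8.0/1.8) = 63 − 12.96 = 50.04 dB(A).
air handling unit: 86 − 20·log₁₀(7.1/1.8) = 86 − 11.92 = 74.08 dB(A).
ultrasonic cleaner: 85 − 20·log₁₀(5.2/1.8) = 85 − 9.21 = 75.79 dB(A).
shot-blast cabinet: 95 − 20·log₁₀(21.7/1.8) = 95 − 21.62 = 73.38 dB(A).
Σ 10^(L/10) = 8.534e+07 → L_total = 10·log₁₀(8.534e+07) = 79.31 dB(A).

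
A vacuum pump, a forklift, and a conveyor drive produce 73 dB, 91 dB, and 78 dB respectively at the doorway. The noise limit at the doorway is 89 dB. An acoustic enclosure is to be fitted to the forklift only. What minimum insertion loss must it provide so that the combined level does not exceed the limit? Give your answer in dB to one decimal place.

Fixed contribution from the other sources: Σ 10^(L/10) = 10^(73/10) + 10^(78/10) = 8.305e+07 (79.19 dB).
To meet 89 dB overall, the treated forklift may contribute at most 10^(89/10) − 8.305e+07 = 7.113e+08, i.e. 88.52 dB.
Required insertion loss = 91 − 88.52 = 2.48 dB.

2.5 dB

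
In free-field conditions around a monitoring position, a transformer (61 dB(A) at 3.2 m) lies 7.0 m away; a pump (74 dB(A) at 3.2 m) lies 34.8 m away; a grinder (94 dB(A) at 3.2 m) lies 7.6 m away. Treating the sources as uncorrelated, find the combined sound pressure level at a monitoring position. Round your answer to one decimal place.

86.5 dB(A)

First find each source's level at the receiver (point-source: −20·log₁₀(r/r_ref)), then combine on an intensity basis.
transformer: 61 − 20·log₁₀(7.0/3.2) = 61 − 6.80 = 54.20 dB(A).
pump: 74 − 20·log₁₀(34.8/3.2) = 74 − 20.73 = 53.27 dB(A).
grinder: 94 − 20·log₁₀(7.6/3.2) = 94 − 7.51 = 86.49 dB(A).
Σ 10^(L/10) = 4.458e+08 → L_total = 10·log₁₀(4.458e+08) = 86.49 dB(A).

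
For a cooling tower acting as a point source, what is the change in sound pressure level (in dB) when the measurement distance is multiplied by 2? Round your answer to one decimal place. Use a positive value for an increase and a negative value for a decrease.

Point-source spreading: ΔL = −20·log₁₀(r₂/r₁).
ΔL = −20·log₁₀(2) = -6.02 dB.

-6.0 dB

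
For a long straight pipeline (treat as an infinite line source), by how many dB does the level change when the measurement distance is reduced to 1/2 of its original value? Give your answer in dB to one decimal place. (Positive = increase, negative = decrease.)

Line-source spreading: ΔL = −10·log₁₀(r₂/r₁).
ΔL = −10·log₁₀(0.5) = +3.01 dB.

+3.0 dB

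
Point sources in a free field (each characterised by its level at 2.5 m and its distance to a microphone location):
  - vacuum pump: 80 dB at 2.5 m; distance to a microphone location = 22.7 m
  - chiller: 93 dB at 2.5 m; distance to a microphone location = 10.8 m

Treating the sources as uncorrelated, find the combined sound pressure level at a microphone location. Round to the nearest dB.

80 dB

Apply inverse-square spreading to bring every level to the receiver, then sum 10^(L/10).
vacuum pump: 80 − 20·log₁₀(22.7/2.5) = 80 − 19.16 = 60.84 dB.
chiller: 93 − 20·log₁₀(10.8/2.5) = 93 − 12.71 = 80.29 dB.
Σ 10^(L/10) = 1.081e+08 → L_total = 10·log₁₀(1.081e+08) = 80.34 dB.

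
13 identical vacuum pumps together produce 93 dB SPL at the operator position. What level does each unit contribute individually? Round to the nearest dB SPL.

For N identical incoherent sources L_total = L₁ + 10·log₁₀ N, so L₁ = 93 − 10·log₁₀(13) = 93 − 11.139.

82 dB SPL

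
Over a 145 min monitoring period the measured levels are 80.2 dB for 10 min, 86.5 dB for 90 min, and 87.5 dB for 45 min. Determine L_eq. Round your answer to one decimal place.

86.6 dB

Weight each interval's intensity by its duration and average over T = 145 min:
Σ tᵢ·10^(Lᵢ/10) = 10·10^(80.2/10) + 90·10^(86.5/10) + 45·10^(87.5/10) = 6.655e+10.
L_eq = 10·log₁₀(6.655e+10/145) = 86.62 dB.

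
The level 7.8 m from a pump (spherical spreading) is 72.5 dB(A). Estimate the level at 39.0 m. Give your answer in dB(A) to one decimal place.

Spherical spreading from a point source gives a 20·log₁₀(r₂/r₁) drop.
L₂ = 72.5 − 20·log₁₀(39.0/7.8) = 72.5 − 13.979 = 58.52 dB(A).

58.5 dB(A)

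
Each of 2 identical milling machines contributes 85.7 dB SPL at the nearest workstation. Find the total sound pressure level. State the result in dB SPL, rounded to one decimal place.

88.7 dB SPL

With 2 equal, uncorrelated contributions the intensity is 2× that of one unit, giving a rise of 10·log₁₀ 2.
L_total = 85.7 + 10·log₁₀(2) = 85.7 + 3.010 = 88.71 dB SPL.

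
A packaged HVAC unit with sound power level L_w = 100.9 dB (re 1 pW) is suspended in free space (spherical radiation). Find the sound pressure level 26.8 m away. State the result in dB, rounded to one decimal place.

61.3 dB

Free-field spherical radiation: L_p = L_w − 10·log₁₀(4π·r²), r = 26.8 m.
4π·r² = 9026 m², 10·log₁₀ of that is 39.555 dB.
L_p = 100.9 − 39.555 = 61.35 dB.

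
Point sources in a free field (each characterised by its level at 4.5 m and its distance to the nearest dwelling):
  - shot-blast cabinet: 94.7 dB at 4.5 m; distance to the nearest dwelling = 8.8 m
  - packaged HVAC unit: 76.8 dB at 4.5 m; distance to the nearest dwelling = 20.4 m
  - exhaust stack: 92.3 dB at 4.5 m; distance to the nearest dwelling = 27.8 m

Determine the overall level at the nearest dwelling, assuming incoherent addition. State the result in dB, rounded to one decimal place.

Apply inverse-square spreading to bring every level to the receiver, then sum 10^(L/10).
shot-blast cabinet: 94.7 − 20·log₁₀(8.8/4.5) = 94.7 − 5.83 = 88.87 dB.
packaged HVAC unit: 76.8 − 20·log₁₀(20.4/4.5) = 76.8 − 13.13 = 63.67 dB.
exhaust stack: 92.3 − 20·log₁₀(27.8/4.5) = 92.3 − 15.82 = 76.48 dB.
Σ 10^(L/10) = 8.185e+08 → L_total = 10·log₁₀(8.185e+08) = 89.13 dB.

89.1 dB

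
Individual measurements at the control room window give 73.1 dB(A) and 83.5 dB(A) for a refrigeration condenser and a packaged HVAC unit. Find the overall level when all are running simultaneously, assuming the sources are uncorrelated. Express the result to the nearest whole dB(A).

84 dB(A)

Incoherent sources combine by intensity addition: L_total = 10·log₁₀(Σ 10^(L_i/10)).
Σ 10^(L/10) = 10^(73.1/10) + 10^(83.5/10) = 2.443e+08.
L_total = 10·log₁₀(2.443e+08) = 83.88 dB(A).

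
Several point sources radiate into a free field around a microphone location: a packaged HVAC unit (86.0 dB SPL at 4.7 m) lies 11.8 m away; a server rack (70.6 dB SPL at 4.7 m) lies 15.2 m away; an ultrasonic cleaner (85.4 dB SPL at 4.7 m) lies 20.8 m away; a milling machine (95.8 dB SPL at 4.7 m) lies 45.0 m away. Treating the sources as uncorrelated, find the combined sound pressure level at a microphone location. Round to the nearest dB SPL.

Propagate each source to the receiver with L = L_ref − 20·log₁₀(r/r_ref), then add intensities.
packaged HVAC unit: 86.0 − 20·log₁₀(11.8/4.7) = 86.0 − 8.00 = 78.00 dB SPL.
server rack: 70.6 − 20·log₁₀(15.2/4.7) = 70.6 − 10.19 = 60.41 dB SPL.
ultrasonic cleaner: 85.4 − 20·log₁₀(20.8/4.7) = 85.4 − 12.92 = 72.48 dB SPL.
milling machine: 95.8 − 20·log₁₀(45.0/4.7) = 95.8 − 19.62 = 76.18 dB SPL.
Σ 10^(L/10) = 1.234e+08 → L_total = 10·log₁₀(1.234e+08) = 80.91 dB SPL.

81 dB SPL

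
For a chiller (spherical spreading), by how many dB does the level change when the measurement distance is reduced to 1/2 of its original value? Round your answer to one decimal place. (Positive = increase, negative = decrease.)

Point-source spreading: ΔL = −20·log₁₀(r₂/r₁).
ΔL = −20·log₁₀(0.5) = +6.02 dB.

+6.0 dB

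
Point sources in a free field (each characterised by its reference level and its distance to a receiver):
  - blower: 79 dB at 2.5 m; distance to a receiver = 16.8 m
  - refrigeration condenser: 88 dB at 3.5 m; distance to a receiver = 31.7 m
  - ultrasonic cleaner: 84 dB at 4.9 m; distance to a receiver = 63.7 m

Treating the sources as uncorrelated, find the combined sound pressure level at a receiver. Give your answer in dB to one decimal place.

First find each source's level at the receiver (point-source: −20·log₁₀(r/r_ref)), then combine on an intensity basis.
blower: 79 − 20·log₁₀(16.8/2.5) = 79 − 16.55 = 62.45 dB.
refrigeration condenser: 88 − 20·log₁₀(31.7/3.5) = 88 − 19.14 = 68.86 dB.
ultrasonic cleaner: 84 − 20·log₁₀(63.7/4.9) = 84 − 22.28 = 61.72 dB.
Σ 10^(L/10) = 1.094e+07 → L_total = 10·log₁₀(1.094e+07) = 70.39 dB.

70.4 dB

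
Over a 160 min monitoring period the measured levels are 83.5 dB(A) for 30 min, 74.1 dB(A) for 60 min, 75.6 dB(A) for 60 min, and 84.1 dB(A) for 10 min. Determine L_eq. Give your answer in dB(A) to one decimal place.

79.1 dB(A)

The energy average is taken in the linear domain: L_eq = 10·log₁₀[(Σ tᵢ·10^(Lᵢ/10))/T], T = 160 min.
Σ tᵢ·10^(Lᵢ/10) = 30·10^(83.5/10) + 60·10^(74.1/10) + 60·10^(75.6/10) + 10·10^(84.1/10) = 1.301e+10.
L_eq = 10·log₁₀(1.301e+10/160) = 79.10 dB(A).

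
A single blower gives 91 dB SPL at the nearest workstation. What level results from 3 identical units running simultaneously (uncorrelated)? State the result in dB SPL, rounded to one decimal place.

L_total = L₁ + 10·log₁₀ N for N identical incoherent sources.
L_total = 91 + 10·log₁₀(3) = 91 + 4.771 = 95.77 dB SPL.

95.8 dB SPL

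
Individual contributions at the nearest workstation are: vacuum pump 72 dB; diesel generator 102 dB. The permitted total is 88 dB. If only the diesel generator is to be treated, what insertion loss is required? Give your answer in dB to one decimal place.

14.1 dB

The untreated sources together contribute 10^(72/10) = 1.585e+07, i.e. 72.00 dB.
To meet 88 dB overall, the treated diesel generator may contribute at most 10^(88/10) − 1.585e+07 = 6.151e+08, i.e. 87.89 dB.
Required insertion loss = 102 − 87.89 = 14.11 dB.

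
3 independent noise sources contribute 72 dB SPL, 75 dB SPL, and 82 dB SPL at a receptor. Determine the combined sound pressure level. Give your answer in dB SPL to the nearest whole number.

83 dB SPL

For uncorrelated sources the intensities add, so convert each level to linear form, sum, and take 10·log₁₀ of the total.
Σ 10^(L/10) = 10^(72/10) + 10^(75/10) + 10^(82/10) = 2.060e+08.
L_total = 10·log₁₀(2.060e+08) = 83.14 dB SPL.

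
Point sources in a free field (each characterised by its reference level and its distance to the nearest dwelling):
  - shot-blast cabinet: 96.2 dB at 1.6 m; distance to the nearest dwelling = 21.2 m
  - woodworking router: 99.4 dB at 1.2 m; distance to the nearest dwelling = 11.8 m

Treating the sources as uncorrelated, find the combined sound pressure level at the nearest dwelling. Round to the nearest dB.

81 dB

First find each source's level at the receiver (point-source: −20·log₁₀(r/r_ref)), then combine on an intensity basis.
shot-blast cabinet: 96.2 − 20·log₁₀(21.2/1.6) = 96.2 − 22.44 = 73.76 dB.
woodworking router: 99.4 − 20·log₁₀(11.8/1.2) = 99.4 − 19.85 = 79.55 dB.
Σ 10^(L/10) = 1.138e+08 → L_total = 10·log₁₀(1.138e+08) = 80.56 dB.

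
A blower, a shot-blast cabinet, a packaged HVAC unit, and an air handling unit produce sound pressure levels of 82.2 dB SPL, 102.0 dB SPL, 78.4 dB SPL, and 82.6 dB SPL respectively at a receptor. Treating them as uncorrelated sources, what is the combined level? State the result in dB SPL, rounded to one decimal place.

For uncorrelated sources the intensities add, so convert each level to linear form, sum, and take 10·log₁₀ of the total.
Σ 10^(L/10) = 10^(82.2/10) + 10^(102.0/10) + 10^(78.4/10) + 10^(82.6/10) = 1.627e+10.
L_total = 10·log₁₀(1.627e+10) = 102.11 dB SPL.

102.1 dB SPL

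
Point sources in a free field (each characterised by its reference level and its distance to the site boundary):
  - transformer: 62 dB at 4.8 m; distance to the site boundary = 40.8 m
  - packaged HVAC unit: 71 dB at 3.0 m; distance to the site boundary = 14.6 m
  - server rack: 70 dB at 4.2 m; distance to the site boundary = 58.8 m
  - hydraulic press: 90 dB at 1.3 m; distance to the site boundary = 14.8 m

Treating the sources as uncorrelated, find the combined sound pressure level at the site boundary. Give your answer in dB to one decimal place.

Propagate each source to the receiver with L = L_ref − 20·log₁₀(r/r_ref), then add intensities.
transformer: 62 − 20·log₁₀(40.8/4.8) = 62 − 18.59 = 43.41 dB.
packaged HVAC unit: 71 − 20·log₁₀(14.6/3.0) = 71 − 13.74 = 57.26 dB.
server rack: 70 − 20·log₁₀(58.8/4.2) = 70 − 22.92 = 47.08 dB.
hydraulic press: 90 − 20·log₁₀(14.8/1.3) = 90 − 21.13 = 68.87 dB.
Σ 10^(L/10) = 8.320e+06 → L_total = 10·log₁₀(8.320e+06) = 69.20 dB.

69.2 dB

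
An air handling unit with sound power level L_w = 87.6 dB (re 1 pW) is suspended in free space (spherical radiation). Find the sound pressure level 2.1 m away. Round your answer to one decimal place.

The power spreads over a sphere of area 4π·r², so L_p = L_w − 10·log₁₀(4π·r²).
4π·r² = 55.42 m², 10·log₁₀ of that is 17.436 dB.
L_p = 87.6 − 17.436 = 70.16 dB.

70.2 dB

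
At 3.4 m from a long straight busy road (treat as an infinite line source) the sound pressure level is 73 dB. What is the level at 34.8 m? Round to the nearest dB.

63 dB

Cylindrical spreading from a line source gives a 10·log₁₀(r₂/r₁) drop.
L₂ = 73 − 10·log₁₀(34.8/3.4) = 73 − 10.101 = 62.90 dB.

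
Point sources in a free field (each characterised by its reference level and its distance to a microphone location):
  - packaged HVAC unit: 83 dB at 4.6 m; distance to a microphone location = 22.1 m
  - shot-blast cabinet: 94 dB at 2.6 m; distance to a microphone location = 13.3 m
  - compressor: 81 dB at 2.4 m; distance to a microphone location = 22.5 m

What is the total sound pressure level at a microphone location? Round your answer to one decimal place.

Apply inverse-square spreading to bring every level to the receiver, then sum 10^(L/10).
packaged HVAC unit: 83 − 20·log₁₀(22.1/4.6) = 83 − 13.63 = 69.37 dB.
shot-blast cabinet: 94 − 20·log₁₀(13.3/2.6) = 94 − 14.18 = 79.82 dB.
compressor: 81 − 20·log₁₀(22.5/2.4) = 81 − 19.44 = 61.56 dB.
Σ 10^(L/10) = 1.061e+08 → L_total = 10·log₁₀(1.061e+08) = 80.26 dB.

80.3 dB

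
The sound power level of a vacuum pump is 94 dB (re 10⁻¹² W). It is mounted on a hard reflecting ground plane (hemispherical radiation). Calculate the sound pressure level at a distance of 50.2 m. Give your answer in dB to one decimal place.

Free-field hemispherical radiation: L_p = L_w − 10·log₁₀(2π·r²), r = 50.2 m.
2π·r² = 1.583e+04 m², 10·log₁₀ of that is 41.996 dB.
L_p = 94 − 41.996 = 52.00 dB.

52.0 dB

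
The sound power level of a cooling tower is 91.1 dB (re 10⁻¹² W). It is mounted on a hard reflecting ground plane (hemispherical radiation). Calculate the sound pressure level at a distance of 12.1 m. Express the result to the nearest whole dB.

L_p = L_w − 10·log₁₀(2π·r²) with r = 12.1 m.
2π·r² = 919.9 m², 10·log₁₀ of that is 29.638 dB.
L_p = 91.1 − 29.638 = 61.46 dB.

61 dB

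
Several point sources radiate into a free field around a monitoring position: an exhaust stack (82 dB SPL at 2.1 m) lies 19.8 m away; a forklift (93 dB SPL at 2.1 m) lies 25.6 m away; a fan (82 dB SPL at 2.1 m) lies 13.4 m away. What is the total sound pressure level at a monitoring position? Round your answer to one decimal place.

72.8 dB SPL

First find each source's level at the receiver (point-source: −20·log₁₀(r/r_ref)), then combine on an intensity basis.
exhaust stack: 82 − 20·log₁₀(19.8/2.1) = 82 − 19.49 = 62.51 dB SPL.
forklift: 93 − 20·log₁₀(25.6/2.1) = 93 − 21.72 = 71.28 dB SPL.
fan: 82 − 20·log₁₀(13.4/2.1) = 82 − 16.10 = 65.90 dB SPL.
Σ 10^(L/10) = 1.910e+07 → L_total = 10·log₁₀(1.910e+07) = 72.81 dB SPL.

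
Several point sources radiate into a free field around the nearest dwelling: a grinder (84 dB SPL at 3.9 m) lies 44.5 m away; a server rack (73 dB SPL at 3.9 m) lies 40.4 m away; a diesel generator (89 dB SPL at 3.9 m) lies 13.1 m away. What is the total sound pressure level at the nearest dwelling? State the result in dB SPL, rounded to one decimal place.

78.6 dB SPL

Apply inverse-square spreading to bring every level to the receiver, then sum 10^(L/10).
grinder: 84 − 20·log₁₀(44.5/3.9) = 84 − 21.15 = 62.85 dB SPL.
server rack: 73 − 20·log₁₀(40.4/3.9) = 73 − 20.31 = 52.69 dB SPL.
diesel generator: 89 − 20·log₁₀(13.1/3.9) = 89 − 10.52 = 78.48 dB SPL.
Σ 10^(L/10) = 7.252e+07 → L_total = 10·log₁₀(7.252e+07) = 78.60 dB SPL.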